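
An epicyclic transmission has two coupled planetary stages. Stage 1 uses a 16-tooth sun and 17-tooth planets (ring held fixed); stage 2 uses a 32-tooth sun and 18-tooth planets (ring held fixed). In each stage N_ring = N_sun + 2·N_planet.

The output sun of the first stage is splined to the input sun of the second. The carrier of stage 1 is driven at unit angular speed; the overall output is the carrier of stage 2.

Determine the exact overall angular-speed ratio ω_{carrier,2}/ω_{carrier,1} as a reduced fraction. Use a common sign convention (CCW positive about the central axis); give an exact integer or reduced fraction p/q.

Stage 1: N_ring = 16 + 2·17 = 50
Stage 1: 16(ω_s−ω_c) = −50(ω_r−ω_c),  ω_r=0, ω_c=1
Stage 1: ω_s = 1 − (50/16)(0−1) = 33/8
  ⇒ ω_s¹/ω_c¹ = 33/8
Stage 2: N_ring = 32 + 2·18 = 68
Stage 2: 32(ω_s−ω_c) = −68(ω_r−ω_c),  ω_r=0, ω_s=1
Stage 2: 32(1−ω_c) = −68(0−ω_c)  ⇒  100ω_c = 32  ⇒  ω_c = 8/25
  ⇒ ω_c²/ω_s² = 8/25
Coupling ω_s² = ω_s¹ ⇒ overall = 33/8 × 8/25 = 33/25

33/25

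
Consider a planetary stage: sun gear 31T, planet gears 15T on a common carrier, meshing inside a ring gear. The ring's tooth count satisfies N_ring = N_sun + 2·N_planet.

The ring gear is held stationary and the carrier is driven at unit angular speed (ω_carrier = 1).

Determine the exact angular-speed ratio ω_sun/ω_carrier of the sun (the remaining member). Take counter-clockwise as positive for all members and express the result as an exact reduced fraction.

N_ring = 31 + 2·15 = 61
31(ω_s−ω_c) = −61(ω_r−ω_c),  ω_r=0, ω_c=1
ω_s = 1 − (61/31)(0−1) = 92/31
ω_s/ω_c = 92/31

92/31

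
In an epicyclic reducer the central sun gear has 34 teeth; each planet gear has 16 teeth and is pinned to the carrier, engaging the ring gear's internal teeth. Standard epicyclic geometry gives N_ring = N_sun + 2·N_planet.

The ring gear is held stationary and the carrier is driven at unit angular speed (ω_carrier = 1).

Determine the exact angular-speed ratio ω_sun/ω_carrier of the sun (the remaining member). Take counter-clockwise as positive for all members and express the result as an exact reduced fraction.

50/17

N_ring = 34 + 2·16 = 66
34(ω_s−ω_c) = −66(ω_r−ω_c),  ω_r=0, ω_c=1
ω_s = 1 − (66/34)(0−1) = 50/17
ω_s/ω_c = 50/17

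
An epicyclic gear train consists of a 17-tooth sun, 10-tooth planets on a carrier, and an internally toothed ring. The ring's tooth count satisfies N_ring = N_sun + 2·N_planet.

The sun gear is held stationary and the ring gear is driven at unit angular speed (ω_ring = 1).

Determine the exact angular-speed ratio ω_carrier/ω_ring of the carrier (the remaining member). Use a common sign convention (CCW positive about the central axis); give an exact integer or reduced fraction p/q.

37/54

N_ring = 17 + 2·10 = 37
17(ω_s−ω_c) = −37(ω_r−ω_c),  ω_s=0, ω_r=1
17(0−ω_c) = −37(1−ω_c)  ⇒  54ω_c = 37  ⇒  ω_c = 37/54
ω_c/ω_r = 37/54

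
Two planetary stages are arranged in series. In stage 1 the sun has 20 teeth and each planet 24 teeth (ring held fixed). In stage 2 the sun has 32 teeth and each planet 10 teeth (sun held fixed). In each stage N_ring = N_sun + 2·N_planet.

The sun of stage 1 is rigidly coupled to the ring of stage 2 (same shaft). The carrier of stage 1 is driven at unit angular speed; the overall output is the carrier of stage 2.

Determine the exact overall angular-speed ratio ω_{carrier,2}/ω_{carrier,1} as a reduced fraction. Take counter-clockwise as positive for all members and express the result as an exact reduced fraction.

Stage 1: N_ring = 20 + 2·24 = 68
Stage 1: 20(ω_s−ω_c) = −68(ω_r−ω_c),  ω_r=0, ω_c=1
Stage 1: ω_s = 1 − (68/20)(0−1) = 22/5
  ⇒ ω_s¹/ω_c¹ = 22/5
Stage 2: N_ring = 32 + 2·10 = 52
Stage 2: 32(ω_s−ω_c) = −52(ω_r−ω_c),  ω_s=0, ω_r=1
Stage 2: 32(0−ω_c) = −52(1−ω_c)  ⇒  84ω_c = 52  ⇒  ω_c = 13/21
  ⇒ ω_c²/ω_r² = 13/21
Coupling ω_r² = ω_s¹ ⇒ overall = 22/5 × 13/21 = 286/105

286/105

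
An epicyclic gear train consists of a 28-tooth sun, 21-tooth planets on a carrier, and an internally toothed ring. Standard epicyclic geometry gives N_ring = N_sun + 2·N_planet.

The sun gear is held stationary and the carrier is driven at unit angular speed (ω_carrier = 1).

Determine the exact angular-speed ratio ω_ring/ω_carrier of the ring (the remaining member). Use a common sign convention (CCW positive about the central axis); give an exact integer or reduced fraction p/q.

N_ring = 28 + 2·21 = 70
28(ω_s−ω_c) = −70(ω_r−ω_c),  ω_s=0, ω_c=1
ω_r = 1 − (28/70)(0−1) = 7/5
ω_r/ω_c = 7/5

7/5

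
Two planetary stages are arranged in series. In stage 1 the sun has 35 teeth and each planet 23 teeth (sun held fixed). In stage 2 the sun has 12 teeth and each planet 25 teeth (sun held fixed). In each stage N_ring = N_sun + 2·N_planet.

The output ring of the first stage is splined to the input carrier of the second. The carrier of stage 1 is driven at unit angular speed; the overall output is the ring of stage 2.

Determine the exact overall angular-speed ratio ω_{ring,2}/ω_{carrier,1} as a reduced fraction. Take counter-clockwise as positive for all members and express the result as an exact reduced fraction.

Stage 1: N_ring = 35 + 2·23 = 81
Stage 1: 35(ω_s−ω_c) = −81(ω_r−ω_c),  ω_s=0, ω_c=1
Stage 1: ω_r = 1 − (35/81)(0−1) = 116/81
  ⇒ ω_r¹/ω_c¹ = 116/81
Stage 2: N_ring = 12 + 2·25 = 62
Stage 2: 12(ω_s−ω_c) = −62(ω_r−ω_c),  ω_s=0, ω_c=1
Stage 2: ω_r = 1 − (12/62)(0−1) = 37/31
  ⇒ ω_r²/ω_c² = 37/31
Coupling ω_c² = ω_r¹ ⇒ overall = 116/81 × 37/31 = 4292/2511

4292/2511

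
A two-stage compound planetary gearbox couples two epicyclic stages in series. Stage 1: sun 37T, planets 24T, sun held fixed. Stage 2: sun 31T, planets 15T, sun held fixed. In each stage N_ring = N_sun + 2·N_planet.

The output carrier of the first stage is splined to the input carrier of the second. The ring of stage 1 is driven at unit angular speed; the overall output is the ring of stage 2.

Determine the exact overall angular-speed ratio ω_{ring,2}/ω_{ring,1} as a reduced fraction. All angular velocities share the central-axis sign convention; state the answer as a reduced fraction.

3910/3721

Stage 1: N_ring = 37 + 2·24 = 85
Stage 1: 37(ω_s−ω_c) = −85(ω_r−ω_c),  ω_s=0, ω_r=1
Stage 1: 37(0−ω_c) = −85(1−ω_c)  ⇒  122ω_c = 85  ⇒  ω_c = 85/122
  ⇒ ω_c¹/ω_r¹ = 85/122
Stage 2: N_ring = 31 + 2·15 = 61
Stage 2: 31(ω_s−ω_c) = −61(ω_r−ω_c),  ω_s=0, ω_c=1
Stage 2: ω_r = 1 − (31/61)(0−1) = 92/61
  ⇒ ω_r²/ω_c² = 92/61
Coupling ω_c² = ω_c¹ ⇒ overall = 85/122 × 92/61 = 3910/3721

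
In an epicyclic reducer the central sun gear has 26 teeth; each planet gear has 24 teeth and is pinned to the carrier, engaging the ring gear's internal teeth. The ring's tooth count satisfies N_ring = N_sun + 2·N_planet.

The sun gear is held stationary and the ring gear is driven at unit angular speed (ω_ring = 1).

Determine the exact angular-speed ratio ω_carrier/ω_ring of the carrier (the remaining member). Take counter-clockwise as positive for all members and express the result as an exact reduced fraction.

37/50

N_ring = 26 + 2·24 = 74
26(ω_s−ω_c) = −74(ω_r−ω_c),  ω_s=0, ω_r=1
26(0−ω_c) = −74(1−ω_c)  ⇒  100ω_c = 74  ⇒  ω_c = 37/50
ω_c/ω_r = 37/50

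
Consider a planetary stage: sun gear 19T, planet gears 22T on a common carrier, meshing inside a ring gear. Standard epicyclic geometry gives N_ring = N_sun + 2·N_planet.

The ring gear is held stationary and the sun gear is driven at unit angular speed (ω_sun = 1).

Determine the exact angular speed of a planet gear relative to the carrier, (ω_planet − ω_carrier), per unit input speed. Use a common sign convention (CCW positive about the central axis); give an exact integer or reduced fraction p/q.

N_ring = 19 + 2·22 = 63
19(ω_s−ω_c) = −63(ω_r−ω_c),  ω_r=0, ω_s=1
19(1−ω_c) = −63(0−ω_c)  ⇒  82ω_c = 19  ⇒  ω_c = 19/82
sun–planet: 19·(1−19/82) = −22·(ω_p−ω_c)  ⇒  ω_p−ω_c = −(19/22)·(63/82) = -1197/1804

-1197/1804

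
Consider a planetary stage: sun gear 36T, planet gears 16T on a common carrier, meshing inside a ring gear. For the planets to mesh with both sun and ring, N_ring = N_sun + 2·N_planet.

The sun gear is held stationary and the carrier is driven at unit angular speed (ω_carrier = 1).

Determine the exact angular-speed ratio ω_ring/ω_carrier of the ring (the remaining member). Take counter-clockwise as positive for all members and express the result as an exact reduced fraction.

N_ring = 36 + 2·16 = 68
36(ω_s−ω_c) = −68(ω_r−ω_c),  ω_s=0, ω_c=1
ω_r = 1 − (36/68)(0−1) = 26/17
ω_r/ω_c = 26/17

26/17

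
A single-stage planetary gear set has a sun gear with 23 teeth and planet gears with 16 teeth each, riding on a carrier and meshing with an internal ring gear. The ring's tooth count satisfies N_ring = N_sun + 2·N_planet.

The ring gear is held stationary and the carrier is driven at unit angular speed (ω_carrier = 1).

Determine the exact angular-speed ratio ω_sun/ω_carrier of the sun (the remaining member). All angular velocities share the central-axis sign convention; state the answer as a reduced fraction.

78/23

N_ring = 23 + 2·16 = 55
23(ω_s−ω_c) = −55(ω_r−ω_c),  ω_r=0, ω_c=1
ω_s = 1 − (55/23)(0−1) = 78/23
ω_s/ω_c = 78/23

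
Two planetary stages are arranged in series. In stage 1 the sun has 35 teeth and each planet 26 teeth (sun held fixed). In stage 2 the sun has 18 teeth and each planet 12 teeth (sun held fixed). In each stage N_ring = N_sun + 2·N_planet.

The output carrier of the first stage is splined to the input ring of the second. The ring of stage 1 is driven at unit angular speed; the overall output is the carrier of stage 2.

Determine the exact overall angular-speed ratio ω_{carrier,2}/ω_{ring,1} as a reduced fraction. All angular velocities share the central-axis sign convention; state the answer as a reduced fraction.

Stage 1: N_ring = 35 + 2·26 = 87
Stage 1: 35(ω_s−ω_c) = −87(ω_r−ω_c),  ω_s=0, ω_r=1
Stage 1: 35(0−ω_c) = −87(1−ω_c)  ⇒  122ω_c = 87  ⇒  ω_c = 87/122
  ⇒ ω_c¹/ω_r¹ = 87/122
Stage 2: N_ring = 18 + 2·12 = 42
Stage 2: 18(ω_s−ω_c) = −42(ω_r−ω_c),  ω_s=0, ω_r=1
Stage 2: 18(0−ω_c) = −42(1−ω_c)  ⇒  60ω_c = 42  ⇒  ω_c = 7/10
  ⇒ ω_c²/ω_r² = 7/10
Coupling ω_r² = ω_c¹ ⇒ overall = 87/122 × 7/10 = 609/1220

609/1220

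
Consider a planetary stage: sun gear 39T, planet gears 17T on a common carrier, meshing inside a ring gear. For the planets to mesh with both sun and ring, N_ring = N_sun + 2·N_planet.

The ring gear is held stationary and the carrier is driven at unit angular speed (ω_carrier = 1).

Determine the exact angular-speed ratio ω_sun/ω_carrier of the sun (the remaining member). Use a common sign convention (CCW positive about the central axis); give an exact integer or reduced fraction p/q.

112/39

N_ring = 39 + 2·17 = 73
39(ω_s−ω_c) = −73(ω_r−ω_c),  ω_r=0, ω_c=1
ω_s = 1 − (73/39)(0−1) = 112/39
ω_s/ω_c = 112/39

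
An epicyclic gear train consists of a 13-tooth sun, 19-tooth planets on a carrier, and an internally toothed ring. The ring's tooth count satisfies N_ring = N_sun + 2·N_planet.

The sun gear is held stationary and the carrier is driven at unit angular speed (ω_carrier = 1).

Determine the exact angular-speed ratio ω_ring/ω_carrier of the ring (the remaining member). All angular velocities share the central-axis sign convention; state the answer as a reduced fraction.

64/51

N_ring = 13 + 2·19 = 51
13(ω_s−ω_c) = −51(ω_r−ω_c),  ω_s=0, ω_c=1
ω_r = 1 − (13/51)(0−1) = 64/51
ω_r/ω_c = 64/51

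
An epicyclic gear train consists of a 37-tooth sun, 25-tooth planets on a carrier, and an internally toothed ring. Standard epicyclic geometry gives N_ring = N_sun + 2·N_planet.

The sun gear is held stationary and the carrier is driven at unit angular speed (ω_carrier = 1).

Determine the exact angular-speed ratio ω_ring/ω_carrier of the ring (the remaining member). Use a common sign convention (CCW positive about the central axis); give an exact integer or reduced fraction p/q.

124/87

N_ring = 37 + 2·25 = 87
37(ω_s−ω_c) = −87(ω_r−ω_c),  ω_s=0, ω_c=1
ω_r = 1 − (37/87)(0−1) = 124/87
ω_r/ω_c = 124/87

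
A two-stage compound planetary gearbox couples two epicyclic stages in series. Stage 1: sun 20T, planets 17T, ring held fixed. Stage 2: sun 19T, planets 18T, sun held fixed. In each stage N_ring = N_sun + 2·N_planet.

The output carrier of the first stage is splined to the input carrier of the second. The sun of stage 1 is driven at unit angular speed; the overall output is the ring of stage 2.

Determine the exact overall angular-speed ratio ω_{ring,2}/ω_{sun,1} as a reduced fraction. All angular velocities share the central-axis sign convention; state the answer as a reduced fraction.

4/11

Stage 1: N_ring = 20 + 2·17 = 54
Stage 1: 20(ω_s−ω_c) = −54(ω_r−ω_c),  ω_r=0, ω_s=1
Stage 1: 20(1−ω_c) = −54(0−ω_c)  ⇒  74ω_c = 20  ⇒  ω_c = 10/37
  ⇒ ω_c¹/ω_s¹ = 10/37
Stage 2: N_ring = 19 + 2·18 = 55
Stage 2: 19(ω_s−ω_c) = −55(ω_r−ω_c),  ω_s=0, ω_c=1
Stage 2: ω_r = 1 − (19/55)(0−1) = 74/55
  ⇒ ω_r²/ω_c² = 74/55
Coupling ω_c² = ω_c¹ ⇒ overall = 10/37 × 74/55 = 4/11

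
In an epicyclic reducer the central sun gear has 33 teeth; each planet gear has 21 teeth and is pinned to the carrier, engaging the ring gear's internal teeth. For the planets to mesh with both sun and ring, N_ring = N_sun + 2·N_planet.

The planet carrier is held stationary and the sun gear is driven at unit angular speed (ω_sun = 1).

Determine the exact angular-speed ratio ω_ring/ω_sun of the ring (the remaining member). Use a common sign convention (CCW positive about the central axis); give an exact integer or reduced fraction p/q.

-11/25

N_ring = 33 + 2·21 = 75
33(ω_s−ω_c) = −75(ω_r−ω_c),  ω_c=0, ω_s=1
ω_r = 0 − (33/75)(1−0) = -11/25
ω_r/ω_s = -11/25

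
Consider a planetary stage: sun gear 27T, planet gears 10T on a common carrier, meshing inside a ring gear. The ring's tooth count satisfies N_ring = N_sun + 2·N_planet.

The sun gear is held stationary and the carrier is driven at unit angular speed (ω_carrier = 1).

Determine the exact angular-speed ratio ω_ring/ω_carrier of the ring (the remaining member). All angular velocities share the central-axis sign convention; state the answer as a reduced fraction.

N_ring = 27 + 2·10 = 47
27(ω_s−ω_c) = −47(ω_r−ω_c),  ω_s=0, ω_c=1
ω_r = 1 − (27/47)(0−1) = 74/47
ω_r/ω_c = 74/47

74/47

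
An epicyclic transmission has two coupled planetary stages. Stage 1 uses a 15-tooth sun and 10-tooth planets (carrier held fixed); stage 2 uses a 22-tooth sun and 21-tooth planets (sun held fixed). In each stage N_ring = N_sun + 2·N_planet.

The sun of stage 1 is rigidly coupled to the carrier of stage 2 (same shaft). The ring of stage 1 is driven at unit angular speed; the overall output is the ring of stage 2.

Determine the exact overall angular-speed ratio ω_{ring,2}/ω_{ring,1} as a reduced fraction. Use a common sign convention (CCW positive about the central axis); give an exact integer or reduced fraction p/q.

-301/96

Stage 1: N_ring = 15 + 2·10 = 35
Stage 1: 15(ω_s−ω_c) = −35(ω_r−ω_c),  ω_c=0, ω_r=1
Stage 1: ω_s = 0 − (35/15)(1−0) = -7/3
  ⇒ ω_s¹/ω_r¹ = -7/3
Stage 2: N_ring = 22 + 2·21 = 64
Stage 2: 22(ω_s−ω_c) = −64(ω_r−ω_c),  ω_s=0, ω_c=1
Stage 2: ω_r = 1 − (22/64)(0−1) = 43/32
  ⇒ ω_r²/ω_c² = 43/32
Coupling ω_c² = ω_s¹ ⇒ overall = -7/3 × 43/32 = -301/96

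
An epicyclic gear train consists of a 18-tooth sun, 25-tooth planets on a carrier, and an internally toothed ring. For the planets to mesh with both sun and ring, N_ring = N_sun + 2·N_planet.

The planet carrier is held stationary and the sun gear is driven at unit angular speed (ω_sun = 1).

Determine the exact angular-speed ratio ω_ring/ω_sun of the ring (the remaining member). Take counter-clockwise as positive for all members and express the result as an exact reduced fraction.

N_ring = 18 + 2·25 = 68
18(ω_s−ω_c) = −68(ω_r−ω_c),  ω_c=0, ω_s=1
ω_r = 0 − (18/68)(1−0) = -9/34
ω_r/ω_s = -9/34

-9/34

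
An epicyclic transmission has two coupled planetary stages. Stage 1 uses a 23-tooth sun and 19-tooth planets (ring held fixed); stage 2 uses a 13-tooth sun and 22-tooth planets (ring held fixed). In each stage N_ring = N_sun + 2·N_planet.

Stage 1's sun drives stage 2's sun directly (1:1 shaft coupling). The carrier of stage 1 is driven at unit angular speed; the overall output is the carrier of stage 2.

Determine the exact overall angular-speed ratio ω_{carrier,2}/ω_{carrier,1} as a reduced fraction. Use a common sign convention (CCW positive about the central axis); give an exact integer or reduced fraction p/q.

78/115

Stage 1: N_ring = 23 + 2·19 = 61
Stage 1: 23(ω_s−ω_c) = −61(ω_r−ω_c),  ω_r=0, ω_c=1
Stage 1: ω_s = 1 − (61/23)(0−1) = 84/23
  ⇒ ω_s¹/ω_c¹ = 84/23
Stage 2: N_ring = 13 + 2·22 = 57
Stage 2: 13(ω_s−ω_c) = −57(ω_r−ω_c),  ω_r=0, ω_s=1
Stage 2: 13(1−ω_c) = −57(0−ω_c)  ⇒  70ω_c = 13  ⇒  ω_c = 13/70
  ⇒ ω_c²/ω_s² = 13/70
Coupling ω_s² = ω_s¹ ⇒ overall = 84/23 × 13/70 = 78/115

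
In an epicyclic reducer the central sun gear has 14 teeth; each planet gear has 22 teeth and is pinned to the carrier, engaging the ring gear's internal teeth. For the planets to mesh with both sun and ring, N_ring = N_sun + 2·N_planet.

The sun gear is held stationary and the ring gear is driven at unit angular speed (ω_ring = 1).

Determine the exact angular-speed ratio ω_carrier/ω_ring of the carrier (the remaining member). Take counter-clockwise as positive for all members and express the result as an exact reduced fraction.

N_ring = 14 + 2·22 = 58
14(ω_s−ω_c) = −58(ω_r−ω_c),  ω_s=0, ω_r=1
14(0−ω_c) = −58(1−ω_c)  ⇒  72ω_c = 58  ⇒  ω_c = 29/36
ω_c/ω_r = 29/36

29/36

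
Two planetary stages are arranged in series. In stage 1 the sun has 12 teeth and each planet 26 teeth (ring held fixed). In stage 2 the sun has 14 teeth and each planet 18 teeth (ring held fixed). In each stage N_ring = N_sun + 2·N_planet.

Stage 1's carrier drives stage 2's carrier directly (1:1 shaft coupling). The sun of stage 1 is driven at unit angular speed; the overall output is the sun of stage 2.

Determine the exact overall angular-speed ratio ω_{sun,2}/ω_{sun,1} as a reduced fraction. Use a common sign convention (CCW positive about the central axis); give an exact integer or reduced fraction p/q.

Stage 1: N_ring = 12 + 2·26 = 64
Stage 1: 12(ω_s−ω_c) = −64(ω_r−ω_c),  ω_r=0, ω_s=1
Stage 1: 12(1−ω_c) = −64(0−ω_c)  ⇒  76ω_c = 12  ⇒  ω_c = 3/19
  ⇒ ω_c¹/ω_s¹ = 3/19
Stage 2: N_ring = 14 + 2·18 = 50
Stage 2: 14(ω_s−ω_c) = −50(ω_r−ω_c),  ω_r=0, ω_c=1
Stage 2: ω_s = 1 − (50/14)(0−1) = 32/7
  ⇒ ω_s²/ω_c² = 32/7
Coupling ω_c² = ω_c¹ ⇒ overall = 3/19 × 32/7 = 96/133

96/133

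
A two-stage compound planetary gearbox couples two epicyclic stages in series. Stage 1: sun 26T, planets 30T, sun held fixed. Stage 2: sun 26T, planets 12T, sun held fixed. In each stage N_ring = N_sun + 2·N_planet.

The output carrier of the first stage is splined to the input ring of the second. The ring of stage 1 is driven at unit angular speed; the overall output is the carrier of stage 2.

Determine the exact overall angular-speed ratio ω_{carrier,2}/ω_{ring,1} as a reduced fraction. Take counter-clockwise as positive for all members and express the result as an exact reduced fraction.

1075/2128

Stage 1: N_ring = 26 + 2·30 = 86
Stage 1: 26(ω_s−ω_c) = −86(ω_r−ω_c),  ω_s=0, ω_r=1
Stage 1: 26(0−ω_c) = −86(1−ω_c)  ⇒  112ω_c = 86  ⇒  ω_c = 43/56
  ⇒ ω_c¹/ω_r¹ = 43/56
Stage 2: N_ring = 26 + 2·12 = 50
Stage 2: 26(ω_s−ω_c) = −50(ω_r−ω_c),  ω_s=0, ω_r=1
Stage 2: 26(0−ω_c) = −50(1−ω_c)  ⇒  76ω_c = 50  ⇒  ω_c = 25/38
  ⇒ ω_c²/ω_r² = 25/38
Coupling ω_r² = ω_c¹ ⇒ overall = 43/56 × 25/38 = 1075/2128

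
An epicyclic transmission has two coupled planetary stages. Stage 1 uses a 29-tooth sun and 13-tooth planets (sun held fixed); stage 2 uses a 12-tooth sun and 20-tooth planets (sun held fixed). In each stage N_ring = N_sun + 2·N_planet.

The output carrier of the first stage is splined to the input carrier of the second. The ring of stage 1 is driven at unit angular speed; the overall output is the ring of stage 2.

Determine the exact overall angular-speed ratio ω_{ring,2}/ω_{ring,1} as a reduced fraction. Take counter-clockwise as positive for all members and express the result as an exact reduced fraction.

Stage 1: N_ring = 29 + 2·13 = 55
Stage 1: 29(ω_s−ω_c) = −55(ω_r−ω_c),  ω_s=0, ω_r=1
Stage 1: 29(0−ω_c) = −55(1−ω_c)  ⇒  84ω_c = 55  ⇒  ω_c = 55/84
  ⇒ ω_c¹/ω_r¹ = 55/84
Stage 2: N_ring = 12 + 2·20 = 52
Stage 2: 12(ω_s−ω_c) = −52(ω_r−ω_c),  ω_s=0, ω_c=1
Stage 2: ω_r = 1 − (12/52)(0−1) = 16/13
  ⇒ ω_r²/ω_c² = 16/13
Coupling ω_c² = ω_c¹ ⇒ overall = 55/84 × 16/13 = 220/273

220/273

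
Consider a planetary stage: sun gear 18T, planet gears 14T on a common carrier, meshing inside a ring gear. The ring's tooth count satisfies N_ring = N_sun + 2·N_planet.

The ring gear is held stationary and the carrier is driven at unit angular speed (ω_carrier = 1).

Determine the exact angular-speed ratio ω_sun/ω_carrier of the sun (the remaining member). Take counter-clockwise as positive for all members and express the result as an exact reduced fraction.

N_ring = 18 + 2·14 = 46
18(ω_s−ω_c) = −46(ω_r−ω_c),  ω_r=0, ω_c=1
ω_s = 1 − (46/18)(0−1) = 32/9
ω_s/ω_c = 32/9

32/9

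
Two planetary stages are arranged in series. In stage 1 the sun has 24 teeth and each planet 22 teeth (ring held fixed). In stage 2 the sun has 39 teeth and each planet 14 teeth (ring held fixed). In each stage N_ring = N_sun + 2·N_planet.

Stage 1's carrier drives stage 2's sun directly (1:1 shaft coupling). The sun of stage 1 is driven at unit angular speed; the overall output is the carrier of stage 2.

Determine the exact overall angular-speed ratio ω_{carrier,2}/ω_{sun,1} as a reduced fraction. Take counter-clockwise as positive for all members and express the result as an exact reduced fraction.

Stage 1: N_ring = 24 + 2·22 = 68
Stage 1: 24(ω_s−ω_c) = −68(ω_r−ω_c),  ω_r=0, ω_s=1
Stage 1: 24(1−ω_c) = −68(0−ω_c)  ⇒  92ω_c = 24  ⇒  ω_c = 6/23
  ⇒ ω_c¹/ω_s¹ = 6/23
Stage 2: N_ring = 39 + 2·14 = 67
Stage 2: 39(ω_s−ω_c) = −67(ω_r−ω_c),  ω_r=0, ω_s=1
Stage 2: 39(1−ω_c) = −67(0−ω_c)  ⇒  106ω_c = 39  ⇒  ω_c = 39/106
  ⇒ ω_c²/ω_s² = 39/106
Coupling ω_s² = ω_c¹ ⇒ overall = 6/23 × 39/106 = 117/1219

117/1219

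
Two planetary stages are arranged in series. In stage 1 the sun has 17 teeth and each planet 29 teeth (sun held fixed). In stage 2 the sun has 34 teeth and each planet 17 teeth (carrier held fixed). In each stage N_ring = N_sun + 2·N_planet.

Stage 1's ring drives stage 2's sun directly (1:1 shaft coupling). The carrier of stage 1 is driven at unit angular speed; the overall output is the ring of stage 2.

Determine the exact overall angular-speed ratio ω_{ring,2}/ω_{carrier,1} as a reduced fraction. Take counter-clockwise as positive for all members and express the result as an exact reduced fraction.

Stage 1: N_ring = 17 + 2·29 = 75
Stage 1: 17(ω_s−ω_c) = −75(ω_r−ω_c),  ω_s=0, ω_c=1
Stage 1: ω_r = 1 − (17/75)(0−1) = 92/75
  ⇒ ω_r¹/ω_c¹ = 92/75
Stage 2: N_ring = 34 + 2·17 = 68
Stage 2: 34(ω_s−ω_c) = −68(ω_r−ω_c),  ω_c=0, ω_s=1
Stage 2: ω_r = 0 − (34/68)(1−0) = -1/2
  ⇒ ω_r²/ω_s² = -1/2
Coupling ω_s² = ω_r¹ ⇒ overall = 92/75 × -1/2 = -46/75

-46/75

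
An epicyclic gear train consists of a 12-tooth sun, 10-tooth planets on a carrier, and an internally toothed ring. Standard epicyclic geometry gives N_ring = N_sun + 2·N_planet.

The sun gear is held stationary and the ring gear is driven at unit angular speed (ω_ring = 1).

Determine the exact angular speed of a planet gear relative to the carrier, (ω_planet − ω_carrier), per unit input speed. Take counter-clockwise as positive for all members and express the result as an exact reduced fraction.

N_ring = 12 + 2·10 = 32
12(ω_s−ω_c) = −32(ω_r−ω_c),  ω_s=0, ω_r=1
12(0−ω_c) = −32(1−ω_c)  ⇒  44ω_c = 32  ⇒  ω_c = 8/11
sun–planet: 12·(0−8/11) = −10·(ω_p−ω_c)  ⇒  ω_p−ω_c = −(12/10)·(-8/11) = 48/55

48/55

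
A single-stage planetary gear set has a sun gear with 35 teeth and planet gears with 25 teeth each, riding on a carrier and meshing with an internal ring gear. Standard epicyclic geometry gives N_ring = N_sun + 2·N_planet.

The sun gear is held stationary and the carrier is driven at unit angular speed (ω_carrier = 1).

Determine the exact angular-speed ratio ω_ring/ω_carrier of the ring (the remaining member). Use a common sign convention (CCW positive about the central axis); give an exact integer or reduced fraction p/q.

N_ring = 35 + 2·25 = 85
35(ω_s−ω_c) = −85(ω_r−ω_c),  ω_s=0, ω_c=1
ω_r = 1 − (35/85)(0−1) = 24/17
ω_r/ω_c = 24/17

24/17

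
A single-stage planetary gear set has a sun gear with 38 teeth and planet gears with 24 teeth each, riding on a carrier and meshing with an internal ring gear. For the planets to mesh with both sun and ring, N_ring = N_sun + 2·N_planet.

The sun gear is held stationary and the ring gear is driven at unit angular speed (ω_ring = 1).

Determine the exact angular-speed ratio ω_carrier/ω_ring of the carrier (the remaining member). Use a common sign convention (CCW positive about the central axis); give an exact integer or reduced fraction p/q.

43/62

N_ring = 38 + 2·24 = 86
38(ω_s−ω_c) = −86(ω_r−ω_c),  ω_s=0, ω_r=1
38(0−ω_c) = −86(1−ω_c)  ⇒  124ω_c = 86  ⇒  ω_c = 43/62
ω_c/ω_r = 43/62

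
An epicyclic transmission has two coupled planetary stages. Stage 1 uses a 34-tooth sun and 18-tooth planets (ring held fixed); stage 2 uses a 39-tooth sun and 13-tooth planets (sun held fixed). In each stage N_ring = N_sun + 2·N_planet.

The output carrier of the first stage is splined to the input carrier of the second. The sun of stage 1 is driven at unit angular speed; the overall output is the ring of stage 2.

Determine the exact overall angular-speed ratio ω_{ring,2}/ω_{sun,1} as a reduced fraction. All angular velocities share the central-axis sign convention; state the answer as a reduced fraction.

34/65

Stage 1: N_ring = 34 + 2·18 = 70
Stage 1: 34(ω_s−ω_c) = −70(ω_r−ω_c),  ω_r=0, ω_s=1
Stage 1: 34(1−ω_c) = −70(0−ω_c)  ⇒  104ω_c = 34  ⇒  ω_c = 17/52
  ⇒ ω_c¹/ω_s¹ = 17/52
Stage 2: N_ring = 39 + 2·13 = 65
Stage 2: 39(ω_s−ω_c) = −65(ω_r−ω_c),  ω_s=0, ω_c=1
Stage 2: ω_r = 1 − (39/65)(0−1) = 8/5
  ⇒ ω_r²/ω_c² = 8/5
Coupling ω_c² = ω_c¹ ⇒ overall = 17/52 × 8/5 = 34/65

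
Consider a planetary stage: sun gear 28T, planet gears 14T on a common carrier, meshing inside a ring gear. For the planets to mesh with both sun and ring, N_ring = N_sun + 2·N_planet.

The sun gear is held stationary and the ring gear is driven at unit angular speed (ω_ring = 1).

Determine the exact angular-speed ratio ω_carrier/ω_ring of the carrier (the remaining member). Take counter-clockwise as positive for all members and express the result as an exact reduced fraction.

N_ring = 28 + 2·14 = 56
28(ω_s−ω_c) = −56(ω_r−ω_c),  ω_s=0, ω_r=1
28(0−ω_c) = −56(1−ω_c)  ⇒  84ω_c = 56  ⇒  ω_c = 2/3
ω_c/ω_r = 2/3

2/3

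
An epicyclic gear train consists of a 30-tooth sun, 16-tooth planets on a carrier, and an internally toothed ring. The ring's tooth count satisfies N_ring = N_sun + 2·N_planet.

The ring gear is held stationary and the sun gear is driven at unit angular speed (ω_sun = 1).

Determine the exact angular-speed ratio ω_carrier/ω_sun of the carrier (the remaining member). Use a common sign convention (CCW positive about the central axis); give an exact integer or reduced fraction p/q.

N_ring = 30 + 2·16 = 62
30(ω_s−ω_c) = −62(ω_r−ω_c),  ω_r=0, ω_s=1
30(1−ω_c) = −62(0−ω_c)  ⇒  92ω_c = 30  ⇒  ω_c = 15/46
ω_c/ω_s = 15/46

15/46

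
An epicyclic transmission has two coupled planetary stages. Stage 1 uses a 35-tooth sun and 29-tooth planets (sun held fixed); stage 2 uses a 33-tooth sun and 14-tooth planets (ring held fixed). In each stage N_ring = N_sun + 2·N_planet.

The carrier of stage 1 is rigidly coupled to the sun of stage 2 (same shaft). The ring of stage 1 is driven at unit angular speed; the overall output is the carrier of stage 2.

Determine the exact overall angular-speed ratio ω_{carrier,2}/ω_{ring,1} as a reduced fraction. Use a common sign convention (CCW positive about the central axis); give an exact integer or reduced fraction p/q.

3069/12032

Stage 1: N_ring = 35 + 2·29 = 93
Stage 1: 35(ω_s−ω_c) = −93(ω_r−ω_c),  ω_s=0, ω_r=1
Stage 1: 35(0−ω_c) = −93(1−ω_c)  ⇒  128ω_c = 93  ⇒  ω_c = 93/128
  ⇒ ω_c¹/ω_r¹ = 93/128
Stage 2: N_ring = 33 + 2·14 = 61
Stage 2: 33(ω_s−ω_c) = −61(ω_r−ω_c),  ω_r=0, ω_s=1
Stage 2: 33(1−ω_c) = −61(0−ω_c)  ⇒  94ω_c = 33  ⇒  ω_c = 33/94
  ⇒ ω_c²/ω_s² = 33/94
Coupling ω_s² = ω_c¹ ⇒ overall = 93/128 × 33/94 = 3069/12032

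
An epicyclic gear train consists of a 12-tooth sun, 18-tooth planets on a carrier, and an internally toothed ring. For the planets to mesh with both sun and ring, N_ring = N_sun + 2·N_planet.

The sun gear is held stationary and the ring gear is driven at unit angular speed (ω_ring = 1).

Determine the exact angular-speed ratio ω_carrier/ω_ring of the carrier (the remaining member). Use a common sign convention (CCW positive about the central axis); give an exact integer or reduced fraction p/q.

N_ring = 12 + 2·18 = 48
12(ω_s−ω_c) = −48(ω_r−ω_c),  ω_s=0, ω_r=1
12(0−ω_c) = −48(1−ω_c)  ⇒  60ω_c = 48  ⇒  ω_c = 4/5
ω_c/ω_r = 4/5

4/5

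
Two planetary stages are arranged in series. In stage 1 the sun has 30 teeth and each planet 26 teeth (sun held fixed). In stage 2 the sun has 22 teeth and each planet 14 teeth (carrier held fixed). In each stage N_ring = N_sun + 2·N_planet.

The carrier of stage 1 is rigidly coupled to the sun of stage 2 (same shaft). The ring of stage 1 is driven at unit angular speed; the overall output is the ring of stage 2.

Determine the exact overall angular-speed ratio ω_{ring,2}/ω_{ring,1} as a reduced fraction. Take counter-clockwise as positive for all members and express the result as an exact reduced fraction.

-451/1400

Stage 1: N_ring = 30 + 2·26 = 82
Stage 1: 30(ω_s−ω_c) = −82(ω_r−ω_c),  ω_s=0, ω_r=1
Stage 1: 30(0−ω_c) = −82(1−ω_c)  ⇒  112ω_c = 82  ⇒  ω_c = 41/56
  ⇒ ω_c¹/ω_r¹ = 41/56
Stage 2: N_ring = 22 + 2·14 = 50
Stage 2: 22(ω_s−ω_c) = −50(ω_r−ω_c),  ω_c=0, ω_s=1
Stage 2: ω_r = 0 − (22/50)(1−0) = -11/25
  ⇒ ω_r²/ω_s² = -11/25
Coupling ω_s² = ω_c¹ ⇒ overall = 41/56 × -11/25 = -451/1400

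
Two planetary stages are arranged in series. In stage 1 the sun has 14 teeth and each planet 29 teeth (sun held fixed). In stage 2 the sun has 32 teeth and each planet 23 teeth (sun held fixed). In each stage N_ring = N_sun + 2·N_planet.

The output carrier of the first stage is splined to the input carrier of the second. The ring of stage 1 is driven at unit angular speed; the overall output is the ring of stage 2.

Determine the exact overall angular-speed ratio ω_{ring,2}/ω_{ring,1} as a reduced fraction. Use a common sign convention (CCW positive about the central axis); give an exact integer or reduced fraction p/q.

660/559

Stage 1: N_ring = 14 + 2·29 = 72
Stage 1: 14(ω_s−ω_c) = −72(ω_r−ω_c),  ω_s=0, ω_r=1
Stage 1: 14(0−ω_c) = −72(1−ω_c)  ⇒  86ω_c = 72  ⇒  ω_c = 36/43
  ⇒ ω_c¹/ω_r¹ = 36/43
Stage 2: N_ring = 32 + 2·23 = 78
Stage 2: 32(ω_s−ω_c) = −78(ω_r−ω_c),  ω_s=0, ω_c=1
Stage 2: ω_r = 1 − (32/78)(0−1) = 55/39
  ⇒ ω_r²/ω_c² = 55/39
Coupling ω_c² = ω_c¹ ⇒ overall = 36/43 × 55/39 = 660/559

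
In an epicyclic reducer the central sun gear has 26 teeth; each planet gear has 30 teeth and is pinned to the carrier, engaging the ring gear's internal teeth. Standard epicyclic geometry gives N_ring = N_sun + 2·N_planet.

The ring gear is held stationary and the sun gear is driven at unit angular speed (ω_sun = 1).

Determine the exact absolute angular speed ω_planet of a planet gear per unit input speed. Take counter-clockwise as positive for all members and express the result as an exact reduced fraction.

N_ring = 26 + 2·30 = 86
26(ω_s−ω_c) = −86(ω_r−ω_c),  ω_r=0, ω_s=1
26(1−ω_c) = −86(0−ω_c)  ⇒  112ω_c = 26  ⇒  ω_c = 13/56
sun–planet: 26·(1−13/56) = −30·(ω_p−ω_c)  ⇒  ω_p−ω_c = −(26/30)·(43/56) = -559/840
ω_p = 13/56 − 559/840 = -13/30

-13/30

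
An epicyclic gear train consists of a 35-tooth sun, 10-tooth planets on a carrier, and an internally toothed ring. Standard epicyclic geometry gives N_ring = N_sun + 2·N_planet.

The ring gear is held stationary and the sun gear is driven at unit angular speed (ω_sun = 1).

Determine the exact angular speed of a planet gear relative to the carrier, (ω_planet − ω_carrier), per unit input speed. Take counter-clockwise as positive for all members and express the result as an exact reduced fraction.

-77/36

N_ring = 35 + 2·10 = 55
35(ω_s−ω_c) = −55(ω_r−ω_c),  ω_r=0, ω_s=1
35(1−ω_c) = −55(0−ω_c)  ⇒  90ω_c = 35  ⇒  ω_c = 7/18
sun–planet: 35·(1−7/18) = −10·(ω_p−ω_c)  ⇒  ω_p−ω_c = −(35/10)·(11/18) = -77/36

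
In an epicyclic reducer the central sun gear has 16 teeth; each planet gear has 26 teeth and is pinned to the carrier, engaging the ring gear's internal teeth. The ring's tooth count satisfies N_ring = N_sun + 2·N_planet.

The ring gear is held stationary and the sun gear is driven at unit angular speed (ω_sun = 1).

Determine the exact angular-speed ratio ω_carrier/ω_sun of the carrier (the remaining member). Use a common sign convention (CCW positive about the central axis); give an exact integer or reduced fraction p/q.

N_ring = 16 + 2·26 = 68
16(ω_s−ω_c) = −68(ω_r−ω_c),  ω_r=0, ω_s=1
16(1−ω_c) = −68(0−ω_c)  ⇒  84ω_c = 16  ⇒  ω_c = 4/21
ω_c/ω_s = 4/21

4/21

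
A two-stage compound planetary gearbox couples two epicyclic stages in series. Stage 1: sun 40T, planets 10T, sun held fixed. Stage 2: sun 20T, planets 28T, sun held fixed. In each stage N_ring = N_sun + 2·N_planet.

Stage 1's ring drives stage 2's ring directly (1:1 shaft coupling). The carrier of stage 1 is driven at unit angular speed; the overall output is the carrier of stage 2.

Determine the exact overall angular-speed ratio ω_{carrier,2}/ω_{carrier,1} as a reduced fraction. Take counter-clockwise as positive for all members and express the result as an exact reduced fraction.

95/72

Stage 1: N_ring = 40 + 2·10 = 60
Stage 1: 40(ω_s−ω_c) = −60(ω_r−ω_c),  ω_s=0, ω_c=1
Stage 1: ω_r = 1 − (40/60)(0−1) = 5/3
  ⇒ ω_r¹/ω_c¹ = 5/3
Stage 2: N_ring = 20 + 2·28 = 76
Stage 2: 20(ω_s−ω_c) = −76(ω_r−ω_c),  ω_s=0, ω_r=1
Stage 2: 20(0−ω_c) = −76(1−ω_c)  ⇒  96ω_c = 76  ⇒  ω_c = 19/24
  ⇒ ω_c²/ω_r² = 19/24
Coupling ω_r² = ω_r¹ ⇒ overall = 5/3 × 19/24 = 95/72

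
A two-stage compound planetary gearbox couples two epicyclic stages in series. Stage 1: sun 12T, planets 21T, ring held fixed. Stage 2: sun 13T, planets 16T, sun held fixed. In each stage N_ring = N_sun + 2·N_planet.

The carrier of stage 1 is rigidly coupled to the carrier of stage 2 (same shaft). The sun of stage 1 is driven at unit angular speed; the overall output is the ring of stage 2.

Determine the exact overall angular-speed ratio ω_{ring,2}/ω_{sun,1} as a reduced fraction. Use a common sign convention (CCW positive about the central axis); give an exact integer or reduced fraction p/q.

116/495

Stage 1: N_ring = 12 + 2·21 = 54
Stage 1: 12(ω_s−ω_c) = −54(ω_r−ω_c),  ω_r=0, ω_s=1
Stage 1: 12(1−ω_c) = −54(0−ω_c)  ⇒  66ω_c = 12  ⇒  ω_c = 2/11
  ⇒ ω_c¹/ω_s¹ = 2/11
Stage 2: N_ring = 13 + 2·16 = 45
Stage 2: 13(ω_s−ω_c) = −45(ω_r−ω_c),  ω_s=0, ω_c=1
Stage 2: ω_r = 1 − (13/45)(0−1) = 58/45
  ⇒ ω_r²/ω_c² = 58/45
Coupling ω_c² = ω_c¹ ⇒ overall = 2/11 × 58/45 = 116/495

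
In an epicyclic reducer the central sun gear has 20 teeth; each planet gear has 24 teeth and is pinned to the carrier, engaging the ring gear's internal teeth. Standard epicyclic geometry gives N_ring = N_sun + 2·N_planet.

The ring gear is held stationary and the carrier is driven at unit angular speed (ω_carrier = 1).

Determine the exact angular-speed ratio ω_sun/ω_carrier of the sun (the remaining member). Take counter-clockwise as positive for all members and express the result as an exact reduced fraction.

N_ring = 20 + 2·24 = 68
20(ω_s−ω_c) = −68(ω_r−ω_c),  ω_r=0, ω_c=1
ω_s = 1 − (68/20)(0−1) = 22/5
ω_s/ω_c = 22/5

22/5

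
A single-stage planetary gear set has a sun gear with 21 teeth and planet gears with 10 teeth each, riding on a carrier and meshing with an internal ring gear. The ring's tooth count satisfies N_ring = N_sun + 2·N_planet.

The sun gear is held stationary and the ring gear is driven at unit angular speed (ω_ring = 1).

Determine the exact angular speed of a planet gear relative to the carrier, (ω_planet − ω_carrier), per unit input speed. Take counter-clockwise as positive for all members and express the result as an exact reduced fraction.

861/620

N_ring = 21 + 2·10 = 41
21(ω_s−ω_c) = −41(ω_r−ω_c),  ω_s=0, ω_r=1
21(0−ω_c) = −41(1−ω_c)  ⇒  62ω_c = 41  ⇒  ω_c = 41/62
sun–planet: 21·(0−41/62) = −10·(ω_p−ω_c)  ⇒  ω_p−ω_c = −(21/10)·(-41/62) = 861/620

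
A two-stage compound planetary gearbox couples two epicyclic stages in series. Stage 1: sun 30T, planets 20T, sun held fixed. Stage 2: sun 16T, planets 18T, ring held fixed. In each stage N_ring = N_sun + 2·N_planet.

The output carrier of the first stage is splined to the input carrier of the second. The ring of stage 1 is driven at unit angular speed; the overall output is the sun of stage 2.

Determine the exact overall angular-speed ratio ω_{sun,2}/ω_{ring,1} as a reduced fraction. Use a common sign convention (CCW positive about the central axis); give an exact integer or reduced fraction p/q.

Stage 1: N_ring = 30 + 2·20 = 70
Stage 1: 30(ω_s−ω_c) = −70(ω_r−ω_c),  ω_s=0, ω_r=1
Stage 1: 30(0−ω_c) = −70(1−ω_c)  ⇒  100ω_c = 70  ⇒  ω_c = 7/10
  ⇒ ω_c¹/ω_r¹ = 7/10
Stage 2: N_ring = 16 + 2·18 = 52
Stage 2: 16(ω_s−ω_c) = −52(ω_r−ω_c),  ω_r=0, ω_c=1
Stage 2: ω_s = 1 − (52/16)(0−1) = 17/4
  ⇒ ω_s²/ω_c² = 17/4
Coupling ω_c² = ω_c¹ ⇒ overall = 7/10 × 17/4 = 119/40

119/40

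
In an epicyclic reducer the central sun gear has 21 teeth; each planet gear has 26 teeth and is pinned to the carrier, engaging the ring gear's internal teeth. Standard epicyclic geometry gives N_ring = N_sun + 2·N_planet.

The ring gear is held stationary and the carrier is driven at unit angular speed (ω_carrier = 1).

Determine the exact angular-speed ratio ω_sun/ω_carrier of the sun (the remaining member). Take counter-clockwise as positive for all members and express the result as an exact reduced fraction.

94/21

N_ring = 21 + 2·26 = 73
21(ω_s−ω_c) = −73(ω_r−ω_c),  ω_r=0, ω_c=1
ω_s = 1 − (73/21)(0−1) = 94/21
ω_s/ω_c = 94/21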